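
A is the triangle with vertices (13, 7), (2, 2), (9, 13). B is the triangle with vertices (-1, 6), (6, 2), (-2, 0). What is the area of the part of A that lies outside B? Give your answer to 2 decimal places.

41.67

|A| = 43, |A∩B| = 1.3271.
|A ∖ B| = |A| − |A∩B| = 43 − 1.3271 = 41.67.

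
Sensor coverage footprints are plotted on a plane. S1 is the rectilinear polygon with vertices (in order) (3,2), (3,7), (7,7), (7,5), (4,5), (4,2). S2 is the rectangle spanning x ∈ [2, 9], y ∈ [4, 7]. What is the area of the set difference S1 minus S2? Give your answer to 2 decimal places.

|S1| = 11, |S1∩S2| = 9.
|S1 ∖ S2| = |S1| − |S1∩S2| = 11 − 9 = 2.00.

2.00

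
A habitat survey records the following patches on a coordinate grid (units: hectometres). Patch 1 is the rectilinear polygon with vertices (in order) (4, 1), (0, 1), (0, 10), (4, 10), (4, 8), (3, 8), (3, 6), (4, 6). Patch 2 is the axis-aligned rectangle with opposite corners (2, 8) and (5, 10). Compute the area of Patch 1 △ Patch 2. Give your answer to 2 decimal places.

|Patch 1| = 34, |Patch 2| = 6, |Patch 1∩Patch 2| = 4.
|Patch 1 △ Patch 2| = |Patch 1| + |Patch 2| − 2·|Patch 1∩Patch 2| = 34 + 6 − 8 = 32.00.

32.00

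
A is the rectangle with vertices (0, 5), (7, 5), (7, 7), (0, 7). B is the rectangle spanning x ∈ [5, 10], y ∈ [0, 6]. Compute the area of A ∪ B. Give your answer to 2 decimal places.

By inclusion–exclusion:
Individual areas: |A| = 14, |B| = 30.
|A∩B|: x∈[5,7], y∈[5,6] → 2·1 = 2.
|A ∪ B| = 44 − 2 = 42.00.

42.00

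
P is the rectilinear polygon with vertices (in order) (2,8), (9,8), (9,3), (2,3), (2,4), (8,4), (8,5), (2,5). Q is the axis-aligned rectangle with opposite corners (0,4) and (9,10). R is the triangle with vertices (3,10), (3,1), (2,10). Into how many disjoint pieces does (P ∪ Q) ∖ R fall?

2

(P ∪ Q) ∖ R splits into 2 disjoint pieces (area 42, area 14.7222).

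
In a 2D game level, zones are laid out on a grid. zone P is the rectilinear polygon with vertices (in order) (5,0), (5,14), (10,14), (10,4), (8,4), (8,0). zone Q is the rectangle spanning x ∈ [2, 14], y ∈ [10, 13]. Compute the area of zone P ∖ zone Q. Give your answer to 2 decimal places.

|zone P| = 62, |zone P∩zone Q| = 15.
|zone P ∖ zone Q| = |zone P| − |zone P∩zone Q| = 62 − 15 = 47.00.

47.00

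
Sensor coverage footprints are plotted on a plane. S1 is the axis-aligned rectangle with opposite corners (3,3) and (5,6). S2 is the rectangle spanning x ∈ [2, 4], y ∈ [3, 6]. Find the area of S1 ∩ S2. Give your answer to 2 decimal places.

3.00

|S1∩S2|: x∈[3,4], y∈[3,6] → 1·3 = 3.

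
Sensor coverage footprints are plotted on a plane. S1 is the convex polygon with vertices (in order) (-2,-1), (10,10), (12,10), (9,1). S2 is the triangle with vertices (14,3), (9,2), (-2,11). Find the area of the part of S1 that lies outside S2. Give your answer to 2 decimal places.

|S1| = 57.5, |S1∩S2| = 12.6429.
|S1 ∖ S2| = |S1| − |S1∩S2| = 57.5 − 12.6429 = 44.86.

44.86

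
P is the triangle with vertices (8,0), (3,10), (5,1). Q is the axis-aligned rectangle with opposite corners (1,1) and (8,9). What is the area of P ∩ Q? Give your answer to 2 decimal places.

The intersection is the polygon with vertices (7.5,1), (5,1), (3.222,9), (3.5,9).
By the shoelace formula its area is 11.11.

11.11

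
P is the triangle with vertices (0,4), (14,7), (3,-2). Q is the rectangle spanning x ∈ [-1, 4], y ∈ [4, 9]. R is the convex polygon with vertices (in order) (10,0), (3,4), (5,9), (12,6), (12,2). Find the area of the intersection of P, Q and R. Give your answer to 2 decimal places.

The intersection is the polygon with vertices (4,4), (3,4), (3.281,4.703), (4,4.857).
By the shoelace formula its area is 0.66.

0.66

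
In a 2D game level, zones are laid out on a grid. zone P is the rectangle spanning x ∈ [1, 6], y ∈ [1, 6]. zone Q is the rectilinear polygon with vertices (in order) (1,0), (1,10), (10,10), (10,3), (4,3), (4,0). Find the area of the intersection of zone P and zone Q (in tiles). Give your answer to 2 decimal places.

21.00

The intersection is the polygon with vertices (6,6), (6,3), (4,3), (4,1), (1,1), (1,6).
By the shoelace formula its area is 21.00.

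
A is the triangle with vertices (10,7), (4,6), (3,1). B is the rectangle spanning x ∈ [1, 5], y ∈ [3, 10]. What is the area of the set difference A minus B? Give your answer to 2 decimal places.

10.52

|A| = 14.5, |A∩B| = 3.9833.
|A ∖ B| = |A| − |A∩B| = 14.5 − 3.9833 = 10.52.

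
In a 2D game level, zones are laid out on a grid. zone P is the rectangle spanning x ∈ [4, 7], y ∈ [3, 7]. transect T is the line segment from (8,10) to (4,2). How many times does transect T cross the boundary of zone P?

2

The segment meets the boundary at (4.5,3), (6.5,7).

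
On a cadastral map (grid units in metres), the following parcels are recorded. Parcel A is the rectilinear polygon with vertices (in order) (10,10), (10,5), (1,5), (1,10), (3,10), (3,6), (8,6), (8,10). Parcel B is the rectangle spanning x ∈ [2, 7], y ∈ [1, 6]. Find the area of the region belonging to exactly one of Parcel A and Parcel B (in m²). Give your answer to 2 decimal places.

40.00

|Parcel A| = 25, |Parcel B| = 25, |Parcel A∩Parcel B| = 5.
|Parcel A △ Parcel B| = |Parcel A| + |Parcel B| − 2·|Parcel A∩Parcel B| = 25 + 25 − 10 = 40.00.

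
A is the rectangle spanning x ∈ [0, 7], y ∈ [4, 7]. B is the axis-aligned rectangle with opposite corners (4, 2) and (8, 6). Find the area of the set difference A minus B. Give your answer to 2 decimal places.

15.00

|A∩B|: x∈[4,7], y∈[4,6] → 3·2 = 6.
|A| = 21.
|A ∖ B| = |A| − |A∩B| = 21 − 6 = 15.00.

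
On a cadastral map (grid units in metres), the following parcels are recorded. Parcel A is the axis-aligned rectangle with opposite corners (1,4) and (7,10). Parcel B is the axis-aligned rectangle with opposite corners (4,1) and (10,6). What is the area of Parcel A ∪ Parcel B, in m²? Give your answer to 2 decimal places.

By inclusion–exclusion:
Individual areas: |Parcel A| = 36, |Parcel B| = 30.
|Parcel A∩Parcel B|: x∈[4,7], y∈[4,6] → 3·2 = 6.
|Parcel A ∪ Parcel B| = 66 − 6 = 60.00.

60.00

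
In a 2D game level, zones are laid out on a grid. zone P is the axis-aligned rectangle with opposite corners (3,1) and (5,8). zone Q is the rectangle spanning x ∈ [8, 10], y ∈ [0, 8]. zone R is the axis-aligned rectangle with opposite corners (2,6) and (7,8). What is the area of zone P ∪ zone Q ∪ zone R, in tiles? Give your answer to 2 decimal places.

36.00

By inclusion–exclusion:
Individual areas: |zone P| = 14, |zone Q| = 16, |zone R| = 10.
|zone P∩zone Q| = 0 (no overlap).
|zone P∩zone R|: x∈[3,5], y∈[6,8] → 2·2 = 4.
|zone Q∩zone R| = 0 (no overlap).
|zone P∩zone Q∩zone R| = 0.
|zone P ∪ zone Q ∪ zone R| = 40 − 4 + 0 = 36.00.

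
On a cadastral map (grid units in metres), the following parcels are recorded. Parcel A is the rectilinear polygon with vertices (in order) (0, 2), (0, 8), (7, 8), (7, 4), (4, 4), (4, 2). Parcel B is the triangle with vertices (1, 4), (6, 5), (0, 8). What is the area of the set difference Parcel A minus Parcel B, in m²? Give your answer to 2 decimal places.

|Parcel A| = 36, |Parcel A∩Parcel B| = 10.5.
|Parcel A ∖ Parcel B| = |Parcel A| − |Parcel A∩Parcel B| = 36 − 10.5 = 25.50.

25.50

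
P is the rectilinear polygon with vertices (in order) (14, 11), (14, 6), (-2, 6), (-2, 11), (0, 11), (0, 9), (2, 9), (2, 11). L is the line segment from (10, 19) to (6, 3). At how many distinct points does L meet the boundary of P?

2

The segment meets the boundary at (6.75,6), (8,11).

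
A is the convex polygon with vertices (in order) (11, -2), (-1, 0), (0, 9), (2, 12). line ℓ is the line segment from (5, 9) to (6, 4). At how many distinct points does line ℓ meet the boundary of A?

The segment meets the boundary at (5.484,6.581).

1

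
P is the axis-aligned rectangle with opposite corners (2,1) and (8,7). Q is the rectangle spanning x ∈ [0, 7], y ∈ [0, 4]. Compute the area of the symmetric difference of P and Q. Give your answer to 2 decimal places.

34.00

|P∩Q|: x∈[2,7], y∈[1,4] → 5·3 = 15.
|P △ Q| = |P| + |Q| − 2·|P∩Q| = 36 + 28 − 30 = 34.00.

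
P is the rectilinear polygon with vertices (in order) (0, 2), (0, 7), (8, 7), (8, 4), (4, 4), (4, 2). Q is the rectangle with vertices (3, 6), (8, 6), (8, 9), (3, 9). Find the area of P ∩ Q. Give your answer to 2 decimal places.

The intersection is the polygon with vertices (8,7), (8,6), (3,6), (3,7).
By the shoelace formula its area is 5.00.

5.00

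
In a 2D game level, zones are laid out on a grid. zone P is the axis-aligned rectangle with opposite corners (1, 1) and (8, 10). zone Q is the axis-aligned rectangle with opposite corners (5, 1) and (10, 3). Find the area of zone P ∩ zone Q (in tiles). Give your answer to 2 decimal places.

6.00

|zone P∩zone Q|: x∈[5,8], y∈[1,3] → 3·2 = 6.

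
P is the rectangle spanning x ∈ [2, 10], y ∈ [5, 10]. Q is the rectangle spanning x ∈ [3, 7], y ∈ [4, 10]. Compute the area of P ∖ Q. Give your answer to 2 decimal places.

|P∩Q|: x∈[3,7], y∈[5,10] → 4·5 = 20.
|P| = 40.
|P ∖ Q| = |P| − |P∩Q| = 40 − 20 = 20.00.

20.00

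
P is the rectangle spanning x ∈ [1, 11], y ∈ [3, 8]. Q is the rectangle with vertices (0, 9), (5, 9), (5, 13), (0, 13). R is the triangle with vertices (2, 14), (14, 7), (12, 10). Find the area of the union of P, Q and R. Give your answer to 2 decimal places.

By inclusion–exclusion:
Individual areas: |P| = 50, |Q| = 20, |R| = 11.
|P∩Q| = 0 (no overlap).
|P∩R| = 0.
|Q∩R| = 0.4321.
|P∩Q∩R| = 0.
|P ∪ Q ∪ R| = 81 − 0.4321 + 0 = 80.57.

80.57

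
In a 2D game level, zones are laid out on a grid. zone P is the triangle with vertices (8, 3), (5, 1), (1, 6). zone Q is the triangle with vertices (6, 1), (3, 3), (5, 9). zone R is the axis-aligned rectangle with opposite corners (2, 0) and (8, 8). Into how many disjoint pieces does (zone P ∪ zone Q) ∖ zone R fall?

(zone P ∪ zone Q) ∖ zone R splits into 2 disjoint pieces (area 0.4107, area 0.2292).

2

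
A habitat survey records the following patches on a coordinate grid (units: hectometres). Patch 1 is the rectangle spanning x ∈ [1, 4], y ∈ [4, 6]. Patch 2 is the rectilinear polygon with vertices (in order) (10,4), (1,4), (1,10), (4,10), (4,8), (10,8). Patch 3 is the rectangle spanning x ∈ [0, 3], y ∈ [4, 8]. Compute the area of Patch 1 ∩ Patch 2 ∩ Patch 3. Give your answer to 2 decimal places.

4.00

The intersection is the polygon with vertices (1,4), (1,6), (3,6), (3,4).
By the shoelace formula its area is 4.00.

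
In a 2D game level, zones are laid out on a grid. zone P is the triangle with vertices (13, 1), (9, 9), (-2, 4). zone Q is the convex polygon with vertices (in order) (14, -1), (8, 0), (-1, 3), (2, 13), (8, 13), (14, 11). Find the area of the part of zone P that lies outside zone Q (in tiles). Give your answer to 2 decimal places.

|zone P| = 54, |zone P∩zone Q| = 53.3958.
|zone P ∖ zone Q| = |zone P| − |zone P∩zone Q| = 54 − 53.3958 = 0.60.

0.60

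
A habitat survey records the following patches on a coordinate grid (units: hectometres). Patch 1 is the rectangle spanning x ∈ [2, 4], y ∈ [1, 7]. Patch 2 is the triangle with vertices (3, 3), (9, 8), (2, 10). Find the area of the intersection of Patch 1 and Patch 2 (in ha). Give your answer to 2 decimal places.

4.73

The intersection is the polygon with vertices (4,7), (4,3.833), (3,3), (2.429,7).
By the shoelace formula its area is 4.73.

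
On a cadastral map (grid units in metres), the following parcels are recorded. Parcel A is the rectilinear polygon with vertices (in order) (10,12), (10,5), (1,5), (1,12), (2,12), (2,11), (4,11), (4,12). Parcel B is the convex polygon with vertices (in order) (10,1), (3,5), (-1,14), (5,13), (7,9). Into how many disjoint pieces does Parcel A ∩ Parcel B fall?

1

Parcel A ∩ Parcel B is a single connected region.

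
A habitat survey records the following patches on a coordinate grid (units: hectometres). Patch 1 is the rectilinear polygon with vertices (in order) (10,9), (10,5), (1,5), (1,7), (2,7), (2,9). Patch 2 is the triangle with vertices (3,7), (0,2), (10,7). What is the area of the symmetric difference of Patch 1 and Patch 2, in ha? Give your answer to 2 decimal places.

29.10

|Patch 1| = 34, |Patch 2| = 17.5, |Patch 1∩Patch 2| = 11.2.
|Patch 1 △ Patch 2| = |Patch 1| + |Patch 2| − 2·|Patch 1∩Patch 2| = 34 + 17.5 − 22.4 = 29.10.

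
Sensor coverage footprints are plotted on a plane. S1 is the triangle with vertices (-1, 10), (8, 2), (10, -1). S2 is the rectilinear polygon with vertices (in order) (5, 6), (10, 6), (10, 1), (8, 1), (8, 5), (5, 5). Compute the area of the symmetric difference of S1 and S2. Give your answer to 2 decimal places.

17.83

|S1| = 5.5, |S2| = 13, |S1∩S2| = 0.3333.
|S1 △ S2| = |S1| + |S2| − 2·|S1∩S2| = 5.5 + 13 − 0.6667 = 17.83.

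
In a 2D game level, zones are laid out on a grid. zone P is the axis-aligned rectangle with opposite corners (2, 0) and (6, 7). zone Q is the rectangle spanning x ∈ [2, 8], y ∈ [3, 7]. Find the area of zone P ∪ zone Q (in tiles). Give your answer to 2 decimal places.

36.00

By inclusion–exclusion:
Individual areas: |zone P| = 28, |zone Q| = 24.
|zone P∩zone Q|: x∈[2,6], y∈[3,7] → 4·4 = 16.
|zone P ∪ zone Q| = 52 − 16 = 36.00.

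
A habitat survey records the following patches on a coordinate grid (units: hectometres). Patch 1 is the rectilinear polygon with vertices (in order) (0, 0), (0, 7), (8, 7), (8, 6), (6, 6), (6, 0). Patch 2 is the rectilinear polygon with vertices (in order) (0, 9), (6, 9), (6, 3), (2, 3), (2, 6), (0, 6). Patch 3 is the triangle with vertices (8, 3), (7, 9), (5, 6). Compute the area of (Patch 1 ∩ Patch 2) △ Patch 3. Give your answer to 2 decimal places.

|Patch 1 ∩ Patch 2| = 18.
|(Patch 1 ∩ Patch 2) ∩ Patch 3| = 1.1667.
|(Patch 1 ∩ Patch 2) △ Patch 3| = 18 + 7.5 − 2.3333 = 23.17.

23.17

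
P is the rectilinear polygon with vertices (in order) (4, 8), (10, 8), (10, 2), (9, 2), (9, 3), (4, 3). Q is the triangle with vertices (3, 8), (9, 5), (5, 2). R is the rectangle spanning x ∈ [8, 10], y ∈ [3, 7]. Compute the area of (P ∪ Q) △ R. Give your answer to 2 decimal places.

|P ∪ Q| = 33.0833.
|(P ∪ Q) ∩ R| = 8.
|(P ∪ Q) △ R| = 33.0833 + 8 − 16 = 25.08.

25.08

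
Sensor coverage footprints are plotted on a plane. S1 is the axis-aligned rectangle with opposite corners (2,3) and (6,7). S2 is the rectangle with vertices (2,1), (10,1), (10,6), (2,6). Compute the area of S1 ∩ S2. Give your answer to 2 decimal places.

|S1∩S2|: x∈[2,6], y∈[3,6] → 4·3 = 12.

12.00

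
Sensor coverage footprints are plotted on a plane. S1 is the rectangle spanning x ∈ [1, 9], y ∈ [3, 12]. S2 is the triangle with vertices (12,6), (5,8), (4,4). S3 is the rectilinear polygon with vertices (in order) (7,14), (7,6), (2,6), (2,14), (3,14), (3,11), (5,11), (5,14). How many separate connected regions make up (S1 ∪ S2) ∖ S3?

(S1 ∪ S2) ∖ S3 splits into 2 disjoint pieces (area 44.4107, area 2).

2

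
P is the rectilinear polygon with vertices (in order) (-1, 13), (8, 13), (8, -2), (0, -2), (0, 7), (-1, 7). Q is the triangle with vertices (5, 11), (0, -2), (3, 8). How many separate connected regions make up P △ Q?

P △ Q is a single connected region.

1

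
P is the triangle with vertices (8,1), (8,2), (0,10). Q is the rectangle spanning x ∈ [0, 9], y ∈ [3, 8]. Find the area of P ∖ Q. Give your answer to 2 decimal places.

1.50

|P| = 4, |P∩Q| = 2.5.
|P ∖ Q| = |P| − |P∩Q| = 4 − 2.5 = 1.50.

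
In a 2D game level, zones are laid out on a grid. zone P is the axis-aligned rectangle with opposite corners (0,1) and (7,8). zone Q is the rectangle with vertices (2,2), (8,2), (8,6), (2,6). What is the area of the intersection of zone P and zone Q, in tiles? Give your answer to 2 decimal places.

20.00

|zone P∩zone Q|: x∈[2,7], y∈[2,6] → 5·4 = 20.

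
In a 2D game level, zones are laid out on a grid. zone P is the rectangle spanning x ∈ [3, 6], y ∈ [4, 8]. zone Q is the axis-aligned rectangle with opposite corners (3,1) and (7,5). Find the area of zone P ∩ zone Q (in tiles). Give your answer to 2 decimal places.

|zone P∩zone Q|: x∈[3,6], y∈[4,5] → 3·1 = 3.

3.00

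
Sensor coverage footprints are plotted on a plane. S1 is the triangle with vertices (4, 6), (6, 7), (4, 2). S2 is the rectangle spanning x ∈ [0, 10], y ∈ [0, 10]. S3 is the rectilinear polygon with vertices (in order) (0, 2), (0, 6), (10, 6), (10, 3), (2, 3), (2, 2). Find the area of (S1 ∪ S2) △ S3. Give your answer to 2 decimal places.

68.00

|S1 ∪ S2| = 100.
|(S1 ∪ S2) ∩ S3| = 32.
|(S1 ∪ S2) △ S3| = 100 + 32 − 64 = 68.00.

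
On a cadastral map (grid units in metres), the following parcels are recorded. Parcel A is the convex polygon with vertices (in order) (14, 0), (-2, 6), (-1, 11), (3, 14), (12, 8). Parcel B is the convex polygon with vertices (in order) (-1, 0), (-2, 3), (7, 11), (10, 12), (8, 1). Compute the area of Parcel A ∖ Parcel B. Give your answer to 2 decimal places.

73.80

|Parcel A| = 117.5, |Parcel A∩Parcel B| = 43.6985.
|Parcel A ∖ Parcel B| = |Parcel A| − |Parcel A∩Parcel B| = 117.5 − 43.6985 = 73.80.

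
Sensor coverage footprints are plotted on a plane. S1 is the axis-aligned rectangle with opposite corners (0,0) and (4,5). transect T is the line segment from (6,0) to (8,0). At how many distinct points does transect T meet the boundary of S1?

The segment lies entirely outside S1 and never meets its boundary.

0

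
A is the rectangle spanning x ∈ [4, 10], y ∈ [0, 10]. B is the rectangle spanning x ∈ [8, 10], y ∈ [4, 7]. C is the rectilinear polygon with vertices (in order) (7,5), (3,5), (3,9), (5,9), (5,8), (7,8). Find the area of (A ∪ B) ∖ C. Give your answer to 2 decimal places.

|A ∪ B| = 60.
|(A ∪ B) ∩ C| = 10.
|(A ∪ B) ∖ C| = 60 − 10 = 50.00.

50.00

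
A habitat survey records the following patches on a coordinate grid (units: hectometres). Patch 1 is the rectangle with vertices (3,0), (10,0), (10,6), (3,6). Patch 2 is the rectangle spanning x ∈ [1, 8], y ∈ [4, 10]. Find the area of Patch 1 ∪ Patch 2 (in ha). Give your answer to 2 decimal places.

By inclusion–exclusion:
Individual areas: |Patch 1| = 42, |Patch 2| = 42.
|Patch 1∩Patch 2|: x∈[3,8], y∈[4,6] → 5·2 = 10.
|Patch 1 ∪ Patch 2| = 84 − 10 = 74.00.

74.00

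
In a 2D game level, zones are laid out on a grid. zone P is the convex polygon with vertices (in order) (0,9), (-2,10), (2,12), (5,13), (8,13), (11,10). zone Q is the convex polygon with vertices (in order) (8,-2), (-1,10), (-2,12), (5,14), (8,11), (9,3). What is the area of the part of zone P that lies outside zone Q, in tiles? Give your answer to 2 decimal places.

7.41

|zone P| = 31.5, |zone P∩zone Q| = 24.091.
|zone P ∖ zone Q| = |zone P| − |zone P∩zone Q| = 31.5 − 24.091 = 7.41.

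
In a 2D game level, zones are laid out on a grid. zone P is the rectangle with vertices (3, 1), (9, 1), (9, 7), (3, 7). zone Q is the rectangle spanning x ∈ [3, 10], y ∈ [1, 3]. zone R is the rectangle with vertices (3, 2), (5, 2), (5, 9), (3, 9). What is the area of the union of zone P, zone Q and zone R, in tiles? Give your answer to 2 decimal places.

By inclusion–exclusion:
Individual areas: |zone P| = 36, |zone Q| = 14, |zone R| = 14.
|zone P∩zone Q|: x∈[3,9], y∈[1,3] → 6·2 = 12.
|zone P∩zone R|: x∈[3,5], y∈[2,7] → 2·5 = 10.
|zone Q∩zone R|: x∈[3,5], y∈[2,3] → 2·1 = 2.
|zone P∩zone Q∩zone R| = 2.
|zone P ∪ zone Q ∪ zone R| = 64 − 24 + 2 = 42.00.

42.00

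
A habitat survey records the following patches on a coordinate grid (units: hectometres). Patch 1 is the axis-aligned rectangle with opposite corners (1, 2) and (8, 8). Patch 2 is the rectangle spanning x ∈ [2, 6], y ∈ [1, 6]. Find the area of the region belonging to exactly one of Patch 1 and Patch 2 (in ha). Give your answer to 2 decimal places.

|Patch 1∩Patch 2|: x∈[2,6], y∈[2,6] → 4·4 = 16.
|Patch 1 △ Patch 2| = |Patch 1| + |Patch 2| − 2·|Patch 1∩Patch 2| = 42 + 20 − 32 = 30.00.

30.00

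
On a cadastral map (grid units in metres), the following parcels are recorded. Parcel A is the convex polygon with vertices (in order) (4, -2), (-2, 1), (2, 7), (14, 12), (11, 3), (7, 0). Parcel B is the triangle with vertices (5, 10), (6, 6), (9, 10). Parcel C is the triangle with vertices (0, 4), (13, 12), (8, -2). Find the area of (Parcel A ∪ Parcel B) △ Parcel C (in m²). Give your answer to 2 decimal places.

|Parcel A ∪ Parcel B| = 110.8162.
|(Parcel A ∪ Parcel B) ∩ Parcel C| = 66.2036.
|(Parcel A ∪ Parcel B) △ Parcel C| = 110.8162 + 71 − 132.4072 = 49.41.

49.41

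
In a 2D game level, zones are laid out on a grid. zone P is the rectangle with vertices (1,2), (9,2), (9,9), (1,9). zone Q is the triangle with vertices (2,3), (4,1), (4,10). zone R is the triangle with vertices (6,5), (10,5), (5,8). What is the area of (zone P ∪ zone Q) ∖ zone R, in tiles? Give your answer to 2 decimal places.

50.94

|zone P ∪ zone Q| = 56.6429.
|(zone P ∪ zone Q) ∩ zone R| = 5.7.
|(zone P ∪ zone Q) ∖ zone R| = 56.6429 − 5.7 = 50.94.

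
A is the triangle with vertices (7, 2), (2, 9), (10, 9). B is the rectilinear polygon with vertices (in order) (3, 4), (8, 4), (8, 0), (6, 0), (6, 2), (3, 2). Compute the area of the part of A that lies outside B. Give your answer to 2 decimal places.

25.71

|A| = 28, |A∩B| = 2.2857.
|A ∖ B| = |A| − |A∩B| = 28 − 2.2857 = 25.71.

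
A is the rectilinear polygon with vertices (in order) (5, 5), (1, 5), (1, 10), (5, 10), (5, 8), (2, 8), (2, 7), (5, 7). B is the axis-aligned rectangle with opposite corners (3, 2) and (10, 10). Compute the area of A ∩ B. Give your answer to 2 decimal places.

8.00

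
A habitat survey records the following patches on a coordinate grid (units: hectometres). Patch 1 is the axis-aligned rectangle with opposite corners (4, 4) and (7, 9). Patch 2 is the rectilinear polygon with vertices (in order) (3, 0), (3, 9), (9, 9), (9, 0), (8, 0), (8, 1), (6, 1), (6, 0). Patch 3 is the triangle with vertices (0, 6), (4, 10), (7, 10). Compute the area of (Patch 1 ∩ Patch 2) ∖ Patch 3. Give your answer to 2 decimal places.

14.55

|Patch 1 ∩ Patch 2| = 15.
|(Patch 1 ∩ Patch 2) ∩ Patch 3| = 0.4464.
|(Patch 1 ∩ Patch 2) ∖ Patch 3| = 15 − 0.4464 = 14.55.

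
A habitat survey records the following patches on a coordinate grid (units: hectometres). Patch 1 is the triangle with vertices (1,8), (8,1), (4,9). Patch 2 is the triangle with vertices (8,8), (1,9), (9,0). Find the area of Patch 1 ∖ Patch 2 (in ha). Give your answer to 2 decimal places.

|Patch 1| = 14, |Patch 1∩Patch 2| = 10.172.
|Patch 1 ∖ Patch 2| = |Patch 1| − |Patch 1∩Patch 2| = 14 − 10.172 = 3.83.

3.83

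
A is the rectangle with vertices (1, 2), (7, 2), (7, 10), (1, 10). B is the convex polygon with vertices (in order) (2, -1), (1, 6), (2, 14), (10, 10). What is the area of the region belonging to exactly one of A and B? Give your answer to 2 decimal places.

34.71

|A| = 48, |B| = 67.5, |A∩B| = 40.3969.
|A △ B| = |A| + |B| − 2·|A∩B| = 48 + 67.5 − 80.7938 = 34.71.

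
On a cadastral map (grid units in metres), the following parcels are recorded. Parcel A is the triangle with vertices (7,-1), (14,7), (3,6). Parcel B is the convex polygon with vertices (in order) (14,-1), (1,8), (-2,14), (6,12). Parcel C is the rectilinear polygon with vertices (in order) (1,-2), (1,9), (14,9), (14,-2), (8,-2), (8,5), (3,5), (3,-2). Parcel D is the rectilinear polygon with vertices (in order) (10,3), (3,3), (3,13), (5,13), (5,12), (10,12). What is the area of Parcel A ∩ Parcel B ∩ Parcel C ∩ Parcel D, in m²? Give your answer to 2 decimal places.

The intersection is the polygon with vertices (8,5), (5.333,5), (3.786,6.071), (9.338,6.576), (10,5.5), (10,3), (8.222,3), (8,3.154).
By the shoelace formula its area is 11.19.

11.19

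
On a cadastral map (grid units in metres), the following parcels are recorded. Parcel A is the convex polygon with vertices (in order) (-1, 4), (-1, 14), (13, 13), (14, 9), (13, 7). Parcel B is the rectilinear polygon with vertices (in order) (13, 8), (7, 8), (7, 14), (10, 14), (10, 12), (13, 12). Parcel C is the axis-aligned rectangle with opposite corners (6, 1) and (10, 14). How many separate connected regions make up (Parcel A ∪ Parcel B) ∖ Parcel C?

(Parcel A ∪ Parcel B) ∖ Parcel C splits into 2 disjoint pieces (area 63, area 22.2857).

2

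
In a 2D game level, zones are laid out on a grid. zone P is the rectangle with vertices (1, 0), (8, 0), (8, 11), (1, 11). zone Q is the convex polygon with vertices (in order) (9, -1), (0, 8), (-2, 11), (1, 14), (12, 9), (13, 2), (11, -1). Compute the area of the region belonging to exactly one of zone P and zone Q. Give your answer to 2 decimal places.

|zone P| = 77, |zone Q| = 120, |zone P∩zone Q| = 52.4636.
|zone P △ zone Q| = |zone P| + |zone Q| − 2·|zone P∩zone Q| = 77 + 120 − 104.9273 = 92.07.

92.07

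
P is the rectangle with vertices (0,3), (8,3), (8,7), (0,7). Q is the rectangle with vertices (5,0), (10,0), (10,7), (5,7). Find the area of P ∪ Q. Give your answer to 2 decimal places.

55.00

By inclusion–exclusion:
Individual areas: |P| = 32, |Q| = 35.
|P∩Q|: x∈[5,8], y∈[3,7] → 3·4 = 12.
|P ∪ Q| = 67 − 12 = 55.00.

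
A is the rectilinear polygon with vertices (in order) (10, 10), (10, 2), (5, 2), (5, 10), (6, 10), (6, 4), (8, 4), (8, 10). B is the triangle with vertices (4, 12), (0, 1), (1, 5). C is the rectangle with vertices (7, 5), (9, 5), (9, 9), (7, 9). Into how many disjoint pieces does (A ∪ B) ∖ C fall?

(A ∪ B) ∖ C splits into 2 disjoint pieces (area 24, area 2.5).

2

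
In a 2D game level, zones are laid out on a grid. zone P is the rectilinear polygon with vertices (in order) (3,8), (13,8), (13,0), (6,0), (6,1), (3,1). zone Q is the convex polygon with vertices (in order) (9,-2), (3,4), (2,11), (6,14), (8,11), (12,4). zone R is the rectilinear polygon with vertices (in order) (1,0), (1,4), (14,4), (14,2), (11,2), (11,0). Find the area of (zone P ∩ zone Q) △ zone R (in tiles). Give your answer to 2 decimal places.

53.43

|zone P ∩ zone Q| = 55.4286.
|(zone P ∩ zone Q) ∩ zone R| = 24.
|(zone P ∩ zone Q) △ zone R| = 55.4286 + 46 − 48 = 53.43.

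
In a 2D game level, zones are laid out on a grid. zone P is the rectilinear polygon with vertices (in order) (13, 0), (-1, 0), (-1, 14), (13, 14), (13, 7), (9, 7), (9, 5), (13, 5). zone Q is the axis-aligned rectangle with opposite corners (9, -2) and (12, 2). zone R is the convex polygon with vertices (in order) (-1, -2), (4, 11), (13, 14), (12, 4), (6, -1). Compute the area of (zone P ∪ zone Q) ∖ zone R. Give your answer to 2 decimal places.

83.23

|zone P ∪ zone Q| = 194.
|(zone P ∪ zone Q) ∩ zone R| = 110.7692.
|(zone P ∪ zone Q) ∖ zone R| = 194 − 110.7692 = 83.23.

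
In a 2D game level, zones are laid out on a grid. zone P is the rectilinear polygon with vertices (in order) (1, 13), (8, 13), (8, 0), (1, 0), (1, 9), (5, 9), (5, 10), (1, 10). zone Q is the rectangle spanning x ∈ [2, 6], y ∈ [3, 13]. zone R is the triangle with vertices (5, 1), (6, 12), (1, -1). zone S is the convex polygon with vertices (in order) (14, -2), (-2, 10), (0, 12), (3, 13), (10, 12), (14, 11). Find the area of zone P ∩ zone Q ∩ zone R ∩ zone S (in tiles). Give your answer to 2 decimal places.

6.80

The intersection is the polygon with vertices (4.846,9), (5,9), (5,9.4), (6,12), (5.319,4.511), (3.612,5.791).
By the shoelace formula its area is 6.80.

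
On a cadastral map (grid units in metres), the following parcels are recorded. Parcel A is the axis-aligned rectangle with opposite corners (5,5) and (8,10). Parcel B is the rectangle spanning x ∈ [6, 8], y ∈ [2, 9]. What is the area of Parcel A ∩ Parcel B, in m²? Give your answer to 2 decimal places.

8.00

|Parcel A∩Parcel B|: x∈[6,8], y∈[5,9] → 2·4 = 8.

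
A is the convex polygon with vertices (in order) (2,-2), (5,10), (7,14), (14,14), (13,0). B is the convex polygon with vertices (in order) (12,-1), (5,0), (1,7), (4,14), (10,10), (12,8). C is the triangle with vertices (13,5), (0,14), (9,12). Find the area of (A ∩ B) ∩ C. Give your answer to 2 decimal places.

16.45

The region (A ∩ B) ∩ C is the polygon with vertices (6.25,12.5), (10,10), (10.333,9.667), (12,6.75), (12,5.692), (5.2,10.4).
By the shoelace formula its area is 16.45.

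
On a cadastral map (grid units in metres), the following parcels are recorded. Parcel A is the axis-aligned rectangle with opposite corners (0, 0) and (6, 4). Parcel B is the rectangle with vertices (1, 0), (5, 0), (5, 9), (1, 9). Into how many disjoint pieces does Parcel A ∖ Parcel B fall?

Parcel A ∖ Parcel B splits into 2 disjoint pieces (area 4, area 4).

2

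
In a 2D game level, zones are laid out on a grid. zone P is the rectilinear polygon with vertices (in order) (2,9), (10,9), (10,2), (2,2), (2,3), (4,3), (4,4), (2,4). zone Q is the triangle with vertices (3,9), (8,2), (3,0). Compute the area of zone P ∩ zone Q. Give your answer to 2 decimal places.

The intersection is the polygon with vertices (3,2), (3,3), (4,3), (4,4), (3,4), (3,9), (8,2).
By the shoelace formula its area is 16.50.

16.50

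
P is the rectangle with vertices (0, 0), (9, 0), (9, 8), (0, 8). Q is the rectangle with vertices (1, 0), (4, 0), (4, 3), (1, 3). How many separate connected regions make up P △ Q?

1

P △ Q is a single connected region.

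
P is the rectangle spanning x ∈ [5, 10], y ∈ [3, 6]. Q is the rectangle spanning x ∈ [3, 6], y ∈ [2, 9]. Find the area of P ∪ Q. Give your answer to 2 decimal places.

33.00

By inclusion–exclusion:
Individual areas: |P| = 15, |Q| = 21.
|P∩Q|: x∈[5,6], y∈[3,6] → 1·3 = 3.
|P ∪ Q| = 36 − 3 = 33.00.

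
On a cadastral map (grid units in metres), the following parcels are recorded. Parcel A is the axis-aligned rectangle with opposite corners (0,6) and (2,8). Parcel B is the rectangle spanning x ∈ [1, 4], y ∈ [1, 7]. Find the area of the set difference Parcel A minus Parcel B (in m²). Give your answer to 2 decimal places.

3.00

|Parcel A∩Parcel B|: x∈[1,2], y∈[6,7] → 1·1 = 1.
|Parcel A| = 4.
|Parcel A ∖ Parcel B| = |Parcel A| − |Parcel A∩Parcel B| = 4 − 1 = 3.00.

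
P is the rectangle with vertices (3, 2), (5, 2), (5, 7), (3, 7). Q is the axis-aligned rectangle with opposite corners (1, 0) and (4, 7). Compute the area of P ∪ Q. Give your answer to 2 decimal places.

26.00

By inclusion–exclusion:
Individual areas: |P| = 10, |Q| = 21.
|P∩Q|: x∈[3,4], y∈[2,7] → 1·5 = 5.
|P ∪ Q| = 31 − 5 = 26.00.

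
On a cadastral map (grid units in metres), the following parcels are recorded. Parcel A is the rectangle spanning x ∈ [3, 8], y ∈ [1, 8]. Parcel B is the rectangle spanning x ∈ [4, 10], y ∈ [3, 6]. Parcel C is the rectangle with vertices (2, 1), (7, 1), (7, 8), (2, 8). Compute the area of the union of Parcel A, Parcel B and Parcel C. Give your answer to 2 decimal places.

48.00

By inclusion–exclusion:
Individual areas: |Parcel A| = 35, |Parcel B| = 18, |Parcel C| = 35.
|Parcel A∩Parcel B|: x∈[4,8], y∈[3,6] → 4·3 = 12.
|Parcel A∩Parcel C|: x∈[3,7], y∈[1,8] → 4·7 = 28.
|Parcel B∩Parcel C|: x∈[4,7], y∈[3,6] → 3·3 = 9.
|Parcel A∩Parcel B∩Parcel C| = 9.
|Parcel A ∪ Parcel B ∪ Parcel C| = 88 − 49 + 9 = 48.00.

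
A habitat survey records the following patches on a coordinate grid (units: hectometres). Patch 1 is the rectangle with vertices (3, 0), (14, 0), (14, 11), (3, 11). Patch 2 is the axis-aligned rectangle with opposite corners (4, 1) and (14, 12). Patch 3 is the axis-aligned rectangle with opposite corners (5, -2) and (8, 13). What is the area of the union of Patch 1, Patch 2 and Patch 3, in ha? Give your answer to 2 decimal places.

By inclusion–exclusion:
Individual areas: |Patch 1| = 121, |Patch 2| = 110, |Patch 3| = 45.
|Patch 1∩Patch 2|: x∈[4,14], y∈[1,11] → 10·10 = 100.
|Patch 1∩Patch 3|: x∈[5,8], y∈[0,11] → 3·11 = 33.
|Patch 2∩Patch 3|: x∈[5,8], y∈[1,12] → 3·11 = 33.
|Patch 1∩Patch 2∩Patch 3| = 30.
|Patch 1 ∪ Patch 2 ∪ Patch 3| = 276 − 166 + 30 = 140.00.

140.00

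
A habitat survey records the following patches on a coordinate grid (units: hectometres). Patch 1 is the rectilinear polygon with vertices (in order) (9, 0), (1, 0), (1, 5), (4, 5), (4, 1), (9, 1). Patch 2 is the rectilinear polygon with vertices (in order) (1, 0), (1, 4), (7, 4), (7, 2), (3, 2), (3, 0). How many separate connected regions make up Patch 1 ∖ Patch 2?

Patch 1 ∖ Patch 2 splits into 2 disjoint pieces (area 7, area 3).

2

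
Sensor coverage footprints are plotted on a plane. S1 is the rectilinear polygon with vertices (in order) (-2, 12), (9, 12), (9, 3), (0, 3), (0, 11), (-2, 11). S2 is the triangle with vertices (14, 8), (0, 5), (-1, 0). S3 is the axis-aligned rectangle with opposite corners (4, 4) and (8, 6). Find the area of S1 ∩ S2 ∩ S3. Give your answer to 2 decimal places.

The intersection is the polygon with vertices (6.5,4), (4,4), (4,5.857), (4.667,6), (8,6), (8,4.8).
By the shoelace formula its area is 7.35.

7.35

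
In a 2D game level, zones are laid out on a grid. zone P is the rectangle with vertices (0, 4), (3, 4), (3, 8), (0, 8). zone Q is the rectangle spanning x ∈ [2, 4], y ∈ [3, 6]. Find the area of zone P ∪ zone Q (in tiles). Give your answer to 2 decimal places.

By inclusion–exclusion:
Individual areas: |zone P| = 12, |zone Q| = 6.
|zone P∩zone Q|: x∈[2,3], y∈[4,6] → 1·2 = 2.
|zone P ∪ zone Q| = 18 − 2 = 16.00.

16.00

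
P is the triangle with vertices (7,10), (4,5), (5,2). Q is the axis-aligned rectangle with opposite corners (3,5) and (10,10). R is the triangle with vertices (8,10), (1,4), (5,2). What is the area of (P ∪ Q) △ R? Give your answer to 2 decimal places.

|P ∪ Q| = 37.625.
|(P ∪ Q) ∩ R| = 12.2232.
|(P ∪ Q) △ R| = 37.625 + 19 − 24.4464 = 32.18.

32.18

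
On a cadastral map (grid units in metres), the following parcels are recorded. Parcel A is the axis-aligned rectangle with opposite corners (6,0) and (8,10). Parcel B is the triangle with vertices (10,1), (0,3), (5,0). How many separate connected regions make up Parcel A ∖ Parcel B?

Parcel A ∖ Parcel B splits into 2 disjoint pieces (area 0.8, area 16.8).

2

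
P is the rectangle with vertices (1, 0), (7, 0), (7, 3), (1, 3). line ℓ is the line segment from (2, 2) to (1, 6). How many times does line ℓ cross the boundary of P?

1

The segment meets the boundary at (1.75,3).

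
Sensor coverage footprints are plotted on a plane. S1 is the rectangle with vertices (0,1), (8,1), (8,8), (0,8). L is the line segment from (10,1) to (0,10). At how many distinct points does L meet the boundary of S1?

The segment meets the boundary at (2.222,8), (8,2.8).

2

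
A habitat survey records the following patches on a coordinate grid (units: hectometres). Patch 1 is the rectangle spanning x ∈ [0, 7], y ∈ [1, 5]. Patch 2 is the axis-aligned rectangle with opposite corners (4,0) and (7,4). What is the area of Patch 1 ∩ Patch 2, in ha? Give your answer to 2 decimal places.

9.00

|Patch 1∩Patch 2|: x∈[4,7], y∈[1,4] → 3·3 = 9.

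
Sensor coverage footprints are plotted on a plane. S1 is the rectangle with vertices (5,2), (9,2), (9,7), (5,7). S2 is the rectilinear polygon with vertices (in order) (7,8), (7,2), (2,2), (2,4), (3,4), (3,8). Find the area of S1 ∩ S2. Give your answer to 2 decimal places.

10.00

The intersection is the polygon with vertices (5,7), (7,7), (7,2), (5,2).
By the shoelace formula its area is 10.00.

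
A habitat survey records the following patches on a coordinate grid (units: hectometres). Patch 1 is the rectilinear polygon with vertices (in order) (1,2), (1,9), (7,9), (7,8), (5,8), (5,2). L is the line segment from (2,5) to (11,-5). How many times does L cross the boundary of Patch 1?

1

The segment meets the boundary at (4.7,2).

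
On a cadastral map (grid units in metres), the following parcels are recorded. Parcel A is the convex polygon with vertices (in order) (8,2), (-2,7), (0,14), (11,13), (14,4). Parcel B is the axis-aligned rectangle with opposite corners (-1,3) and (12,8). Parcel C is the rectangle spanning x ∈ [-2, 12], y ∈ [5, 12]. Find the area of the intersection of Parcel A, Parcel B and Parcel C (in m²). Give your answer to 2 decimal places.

36.75

The intersection is the polygon with vertices (-1,8), (12,8), (12,5), (2,5), (-1,6.5).
By the shoelace formula its area is 36.75.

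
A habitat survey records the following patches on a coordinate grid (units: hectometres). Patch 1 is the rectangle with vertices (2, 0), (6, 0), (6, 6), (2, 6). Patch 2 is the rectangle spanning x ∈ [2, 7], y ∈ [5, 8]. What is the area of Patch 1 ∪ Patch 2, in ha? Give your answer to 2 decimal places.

By inclusion–exclusion:
Individual areas: |Patch 1| = 24, |Patch 2| = 15.
|Patch 1∩Patch 2|: x∈[2,6], y∈[5,6] → 4·1 = 4.
|Patch 1 ∪ Patch 2| = 39 − 4 = 35.00.

35.00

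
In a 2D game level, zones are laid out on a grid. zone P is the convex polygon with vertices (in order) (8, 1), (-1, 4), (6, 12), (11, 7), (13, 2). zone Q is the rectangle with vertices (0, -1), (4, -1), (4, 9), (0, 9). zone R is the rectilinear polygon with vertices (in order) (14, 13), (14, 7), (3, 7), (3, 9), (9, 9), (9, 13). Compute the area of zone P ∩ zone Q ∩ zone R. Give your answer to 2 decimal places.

The intersection is the polygon with vertices (3.375,9), (4,9), (4,7), (3,7), (3,8.571).
By the shoelace formula its area is 1.92.

1.92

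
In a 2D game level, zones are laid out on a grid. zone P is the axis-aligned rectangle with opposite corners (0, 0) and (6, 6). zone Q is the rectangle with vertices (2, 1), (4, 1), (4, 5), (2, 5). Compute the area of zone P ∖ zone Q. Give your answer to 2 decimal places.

28.00

|zone P∩zone Q|: x∈[2,4], y∈[1,5] → 2·4 = 8.
|zone P| = 36.
|zone P ∖ zone Q| = |zone P| − |zone P∩zone Q| = 36 − 8 = 28.00.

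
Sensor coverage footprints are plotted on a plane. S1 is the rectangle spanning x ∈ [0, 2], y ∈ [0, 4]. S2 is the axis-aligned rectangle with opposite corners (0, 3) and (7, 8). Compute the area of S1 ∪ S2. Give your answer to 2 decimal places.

By inclusion–exclusion:
Individual areas: |S1| = 8, |S2| = 35.
|S1∩S2|: x∈[0,2], y∈[3,4] → 2·1 = 2.
|S1 ∪ S2| = 43 − 2 = 41.00.

41.00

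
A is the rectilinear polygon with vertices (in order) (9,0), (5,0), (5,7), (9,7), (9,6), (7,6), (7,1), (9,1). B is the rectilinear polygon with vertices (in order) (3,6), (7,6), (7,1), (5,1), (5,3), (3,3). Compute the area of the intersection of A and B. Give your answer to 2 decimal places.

The intersection is the polygon with vertices (5,3), (5,6), (7,6), (7,1), (5,1).
By the shoelace formula its area is 10.00.

10.00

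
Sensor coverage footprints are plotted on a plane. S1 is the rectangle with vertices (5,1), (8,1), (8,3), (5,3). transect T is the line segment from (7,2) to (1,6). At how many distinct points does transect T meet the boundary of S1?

The segment meets the boundary at (5.5,3).

1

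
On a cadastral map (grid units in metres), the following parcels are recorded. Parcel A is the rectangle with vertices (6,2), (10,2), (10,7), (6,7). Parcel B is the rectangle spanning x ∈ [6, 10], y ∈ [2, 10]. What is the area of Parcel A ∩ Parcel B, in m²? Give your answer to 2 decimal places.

20.00

|Parcel A∩Parcel B|: x∈[6,10], y∈[2,7] → 4·5 = 20.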